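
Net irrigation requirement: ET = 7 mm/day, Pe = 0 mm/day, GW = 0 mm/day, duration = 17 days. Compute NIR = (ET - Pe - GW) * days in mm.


Daily deficit = ET - Pe - GW = 7 - 0 - 0 = 7 mm/day
NIR = 7 * 17 = 119 mm

119.0000 mm


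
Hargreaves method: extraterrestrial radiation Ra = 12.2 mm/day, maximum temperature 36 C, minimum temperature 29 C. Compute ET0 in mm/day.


Tmean = (Tmax + Tmin)/2 = (36 + 29)/2 = 32.5
ET0 = 0.0023 * 12.2 * (32.5 + 17.8) * sqrt(36 - 29)
ET0 = 0.0023 * 12.2 * 50.3 * 2.645751

3.7343 mm/day


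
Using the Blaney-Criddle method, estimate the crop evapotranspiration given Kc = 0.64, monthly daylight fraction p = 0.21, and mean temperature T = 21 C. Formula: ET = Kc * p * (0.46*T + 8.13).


ET = Kc * p * (0.46*T + 8.13)
ET = 0.64 * 0.21 * (0.46*21 + 8.13)
ET = 0.64 * 0.21 * 17.7900

2.3910 mm/day


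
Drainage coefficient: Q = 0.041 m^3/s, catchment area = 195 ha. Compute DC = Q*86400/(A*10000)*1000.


DC = Q * 86400 / (A * 10000) * 1000
DC = 0.041 * 86400 / (195 * 10000) * 1000
DC = 3542400.0000 / 1950000

1.8166 mm/day


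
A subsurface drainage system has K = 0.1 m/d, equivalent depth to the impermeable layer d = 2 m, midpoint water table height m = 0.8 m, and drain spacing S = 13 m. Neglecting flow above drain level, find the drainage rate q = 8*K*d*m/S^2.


q = 8*K*d*m/S^2
q = 8*0.1*2*0.8/13^2
q = 1.2800 / 169

0.0076 m/d


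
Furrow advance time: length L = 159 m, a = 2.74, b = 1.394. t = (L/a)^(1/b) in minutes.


t = (L/a)^(1/b)
t = (159/2.74)^(1/1.394)
t = 58.029197^(1/1.394)

18.4149 min


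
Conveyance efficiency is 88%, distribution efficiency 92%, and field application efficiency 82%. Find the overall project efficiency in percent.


Ec = 0.88, Eb = 0.92, Ea = 0.82
E = 0.88 * 0.92 * 0.82 * 100 = 66.3872%

66.3872 %


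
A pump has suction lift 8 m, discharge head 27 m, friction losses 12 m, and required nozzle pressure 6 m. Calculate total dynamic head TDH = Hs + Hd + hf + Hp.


TDH = Hs + Hd + hf + Hp = 8 + 27 + 12 + 6 = 53

53 m


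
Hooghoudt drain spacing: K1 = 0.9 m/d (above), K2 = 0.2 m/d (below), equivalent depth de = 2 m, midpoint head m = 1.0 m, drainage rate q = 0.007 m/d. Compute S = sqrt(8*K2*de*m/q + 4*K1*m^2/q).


S^2 = 8*K2*de*m/q + 4*K1*m^2/q
S^2 = 8*0.2*2*1.0/0.007 + 4*0.9*1.0^2/0.007
S = sqrt(971.4286)

31.1677 m


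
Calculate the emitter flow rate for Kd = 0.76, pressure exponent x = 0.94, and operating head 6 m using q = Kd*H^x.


q = Kd * H^x = 0.76 * 6^0.94 = 0.76 * 5.388429

4.0952 L/h


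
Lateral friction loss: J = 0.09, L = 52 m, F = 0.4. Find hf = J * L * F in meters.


hf = J * L * F = 0.09 * 52 * 0.4 = 1.8720 m

1.8720 m


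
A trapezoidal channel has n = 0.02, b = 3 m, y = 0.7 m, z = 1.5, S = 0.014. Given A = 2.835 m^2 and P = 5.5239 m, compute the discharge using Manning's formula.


R = A/P = 2.835/5.5239 = 0.513224
Q = (1/0.02) * 2.835 * 0.513224^(2/3) * 0.014^0.5

10.7512 m^3/s


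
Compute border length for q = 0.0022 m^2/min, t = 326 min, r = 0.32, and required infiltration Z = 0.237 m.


L = q*t/((1+r)*Z)
L = 0.0022*326/((1+0.32)*0.237)
L = 0.7172/0.31284

2.2925 m


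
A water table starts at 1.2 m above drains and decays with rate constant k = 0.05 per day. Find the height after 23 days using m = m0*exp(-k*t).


m = m0 * exp(-k*t)
m = 1.2 * exp(-0.05 * 23)
m = 1.2 * exp(-1.1500)

0.3800 m


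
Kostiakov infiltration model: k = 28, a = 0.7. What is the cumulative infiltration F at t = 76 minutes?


F = k * t^a = 28 * 76^0.7
F = 28 * 20.728578

580.4002 mm


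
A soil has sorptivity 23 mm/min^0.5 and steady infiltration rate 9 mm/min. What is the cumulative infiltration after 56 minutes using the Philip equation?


F = S*sqrt(t) + A*t
F = 23*sqrt(56) + 9*56
F = 23*7.483315 + 504

676.1162 mm


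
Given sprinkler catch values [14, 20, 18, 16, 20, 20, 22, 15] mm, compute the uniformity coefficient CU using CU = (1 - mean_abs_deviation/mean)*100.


mean = 18.125000 mm
MAD = 2.375000 mm
CU = (1 - 2.375000/18.125000)*100

86.8966 %


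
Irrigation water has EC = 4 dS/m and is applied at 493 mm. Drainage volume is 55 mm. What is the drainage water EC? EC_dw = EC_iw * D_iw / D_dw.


EC_dw = EC_iw * D_iw / D_dw
EC_dw = 4 * 493 / 55
EC_dw = 1972 / 55

35.8545 dS/m


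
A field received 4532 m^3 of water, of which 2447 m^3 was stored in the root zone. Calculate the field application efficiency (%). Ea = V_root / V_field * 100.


Ea = V_root / V_field * 100 = 2447 / 4532 * 100 = 53.9938%

53.9938 %


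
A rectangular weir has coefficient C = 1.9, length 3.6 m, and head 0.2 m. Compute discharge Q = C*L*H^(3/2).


Q = C * L * H^(3/2) = 1.9 * 3.6 * 0.2^1.5 = 1.9 * 3.6 * 0.089443

0.6118 m^3/s


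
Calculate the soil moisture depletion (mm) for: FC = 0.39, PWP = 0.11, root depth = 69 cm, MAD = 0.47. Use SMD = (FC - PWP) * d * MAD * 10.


SMD = (FC - PWP) * d * MAD * 10
SMD = (0.39 - 0.11) * 69 * 0.47 * 10
SMD = 0.2800 * 69 * 0.47 * 10

90.8040 mm


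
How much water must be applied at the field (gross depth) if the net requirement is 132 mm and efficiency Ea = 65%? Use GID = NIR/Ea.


Ea = 65% = 0.65
GID = NIR / Ea = 132 / 0.65 = 203.0769 mm

203.0769 mm


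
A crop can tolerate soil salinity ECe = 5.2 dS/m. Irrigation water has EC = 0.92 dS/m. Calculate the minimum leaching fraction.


LR = ECiw / (5*ECe - ECiw)
LR = 0.92 / (5*5.2 - 0.92)
LR = 0.92 / 25.0800

0.0367


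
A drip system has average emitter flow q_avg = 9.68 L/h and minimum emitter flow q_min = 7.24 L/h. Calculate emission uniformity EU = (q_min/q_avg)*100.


EU = (q_min/q_avg)*100 = (7.24/9.68)*100 = 74.7934%

74.7934 %


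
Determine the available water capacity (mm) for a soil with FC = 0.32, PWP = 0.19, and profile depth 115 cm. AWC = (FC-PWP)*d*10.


AWC = (FC - PWP) * d * 10
AWC = (0.32 - 0.19) * 115 * 10
AWC = 0.1300 * 115 * 10

149.5000 mm


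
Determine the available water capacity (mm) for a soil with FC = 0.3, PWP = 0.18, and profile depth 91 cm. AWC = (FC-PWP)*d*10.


AWC = (FC - PWP) * d * 10
AWC = (0.3 - 0.18) * 91 * 10
AWC = 0.1200 * 91 * 10

109.2000 mm


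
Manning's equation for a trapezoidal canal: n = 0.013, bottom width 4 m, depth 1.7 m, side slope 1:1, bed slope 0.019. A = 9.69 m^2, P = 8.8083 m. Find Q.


R = A/P = 9.69/8.8083 = 1.100099
Q = (1/0.013) * 9.69 * 1.100099^(2/3) * 0.019^0.5

109.4910 m^3/s


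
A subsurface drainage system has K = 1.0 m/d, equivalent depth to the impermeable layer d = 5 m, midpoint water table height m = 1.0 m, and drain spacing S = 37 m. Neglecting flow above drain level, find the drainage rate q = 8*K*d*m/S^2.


q = 8*K*d*m/S^2
q = 8*1.0*5*1.0/37^2
q = 40.0000 / 1369

0.0292 m/d


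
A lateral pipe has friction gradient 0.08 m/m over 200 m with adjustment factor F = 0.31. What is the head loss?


hf = J * L * F = 0.08 * 200 * 0.31 = 4.9600 m

4.9600 m


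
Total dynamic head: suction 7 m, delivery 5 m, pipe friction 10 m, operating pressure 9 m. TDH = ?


TDH = Hs + Hd + hf + Hp = 7 + 5 + 10 + 9 = 31

31 m


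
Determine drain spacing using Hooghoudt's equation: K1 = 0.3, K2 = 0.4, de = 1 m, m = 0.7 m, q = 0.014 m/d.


S^2 = 8*K2*de*m/q + 4*K1*m^2/q
S^2 = 8*0.4*1*0.7/0.014 + 4*0.3*0.7^2/0.014
S = sqrt(202.0000)

14.2127 m


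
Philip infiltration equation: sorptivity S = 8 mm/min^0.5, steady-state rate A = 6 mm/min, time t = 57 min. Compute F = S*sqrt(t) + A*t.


F = S*sqrt(t) + A*t
F = 8*sqrt(57) + 6*57
F = 8*7.549834 + 342

402.3987 mm


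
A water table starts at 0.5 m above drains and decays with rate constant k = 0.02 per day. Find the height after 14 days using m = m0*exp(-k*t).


m = m0 * exp(-k*t)
m = 0.5 * exp(-0.02 * 14)
m = 0.5 * exp(-0.2800)

0.3779 m


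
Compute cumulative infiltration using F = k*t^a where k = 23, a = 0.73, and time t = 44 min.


F = k * t^a = 23 * 44^0.73
F = 23 * 15.838734

364.2909 mm


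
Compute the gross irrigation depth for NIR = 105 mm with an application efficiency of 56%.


Ea = 56% = 0.56
GID = NIR / Ea = 105 / 0.56 = 187.5000 mm

187.5000 mm


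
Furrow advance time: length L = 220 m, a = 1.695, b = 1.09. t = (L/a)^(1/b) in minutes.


t = (L/a)^(1/b)
t = (220/1.695)^(1/1.09)
t = 129.793510^(1/1.09)

86.8489 min


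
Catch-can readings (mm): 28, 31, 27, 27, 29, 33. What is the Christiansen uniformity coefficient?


mean = 29.166667 mm
MAD = 1.888889 mm
CU = (1 - 1.888889/29.166667)*100

93.5238 %


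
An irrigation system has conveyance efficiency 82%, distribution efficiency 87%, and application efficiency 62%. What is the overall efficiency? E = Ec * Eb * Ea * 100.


Ec = 0.82, Eb = 0.87, Ea = 0.62
E = 0.82 * 0.87 * 0.62 * 100 = 44.2308%

44.2308 %


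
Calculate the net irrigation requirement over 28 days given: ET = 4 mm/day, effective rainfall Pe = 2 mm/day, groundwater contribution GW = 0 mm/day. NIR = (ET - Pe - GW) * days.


Daily deficit = ET - Pe - GW = 4 - 2 - 0 = 2 mm/day
NIR = 2 * 28 = 56 mm

56.0000 mm


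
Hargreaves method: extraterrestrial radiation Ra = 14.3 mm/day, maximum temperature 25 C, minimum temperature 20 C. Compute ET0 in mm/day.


Tmean = (Tmax + Tmin)/2 = (25 + 20)/2 = 22.5
ET0 = 0.0023 * 14.3 * (22.5 + 17.8) * sqrt(25 - 20)
ET0 = 0.0023 * 14.3 * 40.3 * 2.236068

2.9638 mm/day


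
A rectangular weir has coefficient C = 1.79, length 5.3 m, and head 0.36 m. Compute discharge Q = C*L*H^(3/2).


Q = C * L * H^(3/2) = 1.79 * 5.3 * 0.36^1.5 = 1.79 * 5.3 * 0.216000

2.0492 m^3/s


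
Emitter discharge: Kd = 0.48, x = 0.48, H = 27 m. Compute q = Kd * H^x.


q = Kd * H^x = 0.48 * 27^0.48 = 0.48 * 4.864684

2.3350 L/h


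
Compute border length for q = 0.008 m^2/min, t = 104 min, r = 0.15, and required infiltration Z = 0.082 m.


L = q*t/((1+r)*Z)
L = 0.008*104/((1+0.15)*0.082)
L = 0.832/0.0943

8.8229 m


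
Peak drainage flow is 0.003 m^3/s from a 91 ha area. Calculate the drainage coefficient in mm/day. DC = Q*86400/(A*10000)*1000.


DC = Q * 86400 / (A * 10000) * 1000
DC = 0.003 * 86400 / (91 * 10000) * 1000
DC = 259200.0000 / 910000

0.2848 mm/day


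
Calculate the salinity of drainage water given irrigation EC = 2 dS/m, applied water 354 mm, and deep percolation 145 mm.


EC_dw = EC_iw * D_iw / D_dw
EC_dw = 2 * 354 / 145
EC_dw = 708 / 145

4.8828 dS/m


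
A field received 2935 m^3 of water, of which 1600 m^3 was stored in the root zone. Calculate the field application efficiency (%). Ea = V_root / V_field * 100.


Ea = V_root / V_field * 100 = 1600 / 2935 * 100 = 54.5145%

54.5145 %


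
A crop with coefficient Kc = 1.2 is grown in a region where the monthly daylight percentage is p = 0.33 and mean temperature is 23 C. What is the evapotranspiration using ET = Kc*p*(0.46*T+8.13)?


ET = Kc * p * (0.46*T + 8.13)
ET = 1.2 * 0.33 * (0.46*23 + 8.13)
ET = 1.2 * 0.33 * 18.7100

7.4092 mm/day


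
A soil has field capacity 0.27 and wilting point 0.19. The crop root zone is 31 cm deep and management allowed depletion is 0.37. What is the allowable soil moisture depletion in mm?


SMD = (FC - PWP) * d * MAD * 10
SMD = (0.27 - 0.19) * 31 * 0.37 * 10
SMD = 0.0800 * 31 * 0.37 * 10

9.1760 mm


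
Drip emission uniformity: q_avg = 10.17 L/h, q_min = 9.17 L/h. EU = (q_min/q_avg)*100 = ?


EU = (q_min/q_avg)*100 = (9.17/10.17)*100 = 90.1672%

90.1672 %


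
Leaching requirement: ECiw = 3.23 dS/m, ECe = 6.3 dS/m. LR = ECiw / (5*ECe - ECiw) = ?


LR = ECiw / (5*ECe - ECiw)
LR = 3.23 / (5*6.3 - 3.23)
LR = 3.23 / 28.2700

0.1143


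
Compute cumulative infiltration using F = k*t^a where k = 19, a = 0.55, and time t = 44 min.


F = k * t^a = 19 * 44^0.55
F = 19 * 8.014916

152.2834 mm


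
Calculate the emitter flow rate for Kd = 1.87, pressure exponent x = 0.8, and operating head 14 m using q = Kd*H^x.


q = Kd * H^x = 1.87 * 14^0.8 = 1.87 * 8.258524

15.4434 L/h


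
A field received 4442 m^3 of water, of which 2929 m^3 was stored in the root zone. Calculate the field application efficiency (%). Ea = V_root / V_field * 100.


Ea = V_root / V_field * 100 = 2929 / 4442 * 100 = 65.9388%

65.9388 %


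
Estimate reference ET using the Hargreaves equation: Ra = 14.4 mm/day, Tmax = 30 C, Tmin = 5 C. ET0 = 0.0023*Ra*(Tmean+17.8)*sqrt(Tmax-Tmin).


Tmean = (Tmax + Tmin)/2 = (30 + 5)/2 = 17.5
ET0 = 0.0023 * 14.4 * (17.5 + 17.8) * sqrt(30 - 5)
ET0 = 0.0023 * 14.4 * 35.3 * 5.000000

5.8457 mm/day


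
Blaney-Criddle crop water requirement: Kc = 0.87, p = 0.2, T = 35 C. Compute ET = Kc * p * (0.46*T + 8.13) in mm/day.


ET = Kc * p * (0.46*T + 8.13)
ET = 0.87 * 0.2 * (0.46*35 + 8.13)
ET = 0.87 * 0.2 * 24.2300

4.2160 mm/day


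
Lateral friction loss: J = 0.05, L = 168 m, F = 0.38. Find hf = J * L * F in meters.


hf = J * L * F = 0.05 * 168 * 0.38 = 3.1920 m

3.1920 m


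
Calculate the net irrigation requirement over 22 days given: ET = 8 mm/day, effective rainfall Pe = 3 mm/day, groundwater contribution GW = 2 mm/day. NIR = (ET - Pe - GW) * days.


Daily deficit = ET - Pe - GW = 8 - 3 - 2 = 3 mm/day
NIR = 3 * 22 = 66 mm

66.0000 mm


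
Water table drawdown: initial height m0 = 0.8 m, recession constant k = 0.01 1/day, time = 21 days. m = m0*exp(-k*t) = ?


m = m0 * exp(-k*t)
m = 0.8 * exp(-0.01 * 21)
m = 0.8 * exp(-0.2100)

0.6485 m


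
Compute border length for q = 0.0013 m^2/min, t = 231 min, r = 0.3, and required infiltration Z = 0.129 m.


L = q*t/((1+r)*Z)
L = 0.0013*231/((1+0.3)*0.129)
L = 0.3003/0.1677

1.7907 m


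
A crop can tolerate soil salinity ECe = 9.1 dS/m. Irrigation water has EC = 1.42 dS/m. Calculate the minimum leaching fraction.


LR = ECiw / (5*ECe - ECiw)
LR = 1.42 / (5*9.1 - 1.42)
LR = 1.42 / 44.0800

0.0322


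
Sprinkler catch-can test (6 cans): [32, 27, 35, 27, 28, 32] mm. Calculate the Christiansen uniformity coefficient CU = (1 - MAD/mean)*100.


mean = 30.166667 mm
MAD = 2.833333 mm
CU = (1 - 2.833333/30.166667)*100

90.6077 %


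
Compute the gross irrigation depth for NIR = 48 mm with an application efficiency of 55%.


Ea = 55% = 0.55
GID = NIR / Ea = 48 / 0.55 = 87.2727 mm

87.2727 mm


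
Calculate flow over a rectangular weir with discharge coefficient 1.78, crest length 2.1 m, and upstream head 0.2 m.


Q = C * L * H^(3/2) = 1.78 * 2.1 * 0.2^1.5 = 1.78 * 2.1 * 0.089443

0.3343 m^3/s


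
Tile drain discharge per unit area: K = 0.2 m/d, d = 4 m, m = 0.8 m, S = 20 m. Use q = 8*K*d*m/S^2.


q = 8*K*d*m/S^2
q = 8*0.2*4*0.8/20^2
q = 5.1200 / 400

0.0128 m/d


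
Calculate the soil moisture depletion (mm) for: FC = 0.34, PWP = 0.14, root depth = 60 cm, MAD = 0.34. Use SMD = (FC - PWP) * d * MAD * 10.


SMD = (FC - PWP) * d * MAD * 10
SMD = (0.34 - 0.14) * 60 * 0.34 * 10
SMD = 0.2000 * 60 * 0.34 * 10

40.8000 mm


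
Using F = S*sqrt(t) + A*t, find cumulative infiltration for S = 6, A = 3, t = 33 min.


F = S*sqrt(t) + A*t
F = 6*sqrt(33) + 3*33
F = 6*5.744563 + 99

133.4674 mm


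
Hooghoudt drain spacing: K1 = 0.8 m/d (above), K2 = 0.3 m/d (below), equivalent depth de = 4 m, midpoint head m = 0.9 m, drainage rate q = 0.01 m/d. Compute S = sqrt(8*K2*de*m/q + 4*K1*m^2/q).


S^2 = 8*K2*de*m/q + 4*K1*m^2/q
S^2 = 8*0.3*4*0.9/0.01 + 4*0.8*0.9^2/0.01
S = sqrt(1123.2000)

33.5142 m


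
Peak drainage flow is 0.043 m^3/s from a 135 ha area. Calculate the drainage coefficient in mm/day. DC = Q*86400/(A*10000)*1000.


DC = Q * 86400 / (A * 10000) * 1000
DC = 0.043 * 86400 / (135 * 10000) * 1000
DC = 3715200.0000 / 1350000

2.7520 mm/day


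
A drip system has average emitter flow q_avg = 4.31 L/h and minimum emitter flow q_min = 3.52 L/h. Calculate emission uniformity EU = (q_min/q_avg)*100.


EU = (q_min/q_avg)*100 = (3.52/4.31)*100 = 81.6705%

81.6705 %


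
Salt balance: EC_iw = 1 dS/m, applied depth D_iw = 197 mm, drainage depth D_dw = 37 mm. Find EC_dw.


EC_dw = EC_iw * D_iw / D_dw
EC_dw = 1 * 197 / 37
EC_dw = 197 / 37

5.3243 dS/m


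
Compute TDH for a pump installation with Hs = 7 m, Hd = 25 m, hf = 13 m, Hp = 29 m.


TDH = Hs + Hd + hf + Hp = 7 + 25 + 13 + 29 = 74

74 m


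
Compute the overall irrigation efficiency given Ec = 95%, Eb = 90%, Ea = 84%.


Ec = 0.95, Eb = 0.9, Ea = 0.84
E = 0.95 * 0.9 * 0.84 * 100 = 71.8200%

71.8200 %


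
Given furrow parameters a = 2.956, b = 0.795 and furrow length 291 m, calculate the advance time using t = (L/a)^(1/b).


t = (L/a)^(1/b)
t = (291/2.956)^(1/0.795)
t = 98.443843^(1/0.795)

321.4811 min


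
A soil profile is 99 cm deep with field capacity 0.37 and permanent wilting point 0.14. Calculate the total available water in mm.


AWC = (FC - PWP) * d * 10
AWC = (0.37 - 0.14) * 99 * 10
AWC = 0.2300 * 99 * 10

227.7000 mm


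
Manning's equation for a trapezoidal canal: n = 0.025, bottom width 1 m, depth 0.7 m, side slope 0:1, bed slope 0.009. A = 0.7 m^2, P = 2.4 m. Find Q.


R = A/P = 0.7/2.4 = 0.291667
Q = (1/0.025) * 0.7 * 0.291667^(2/3) * 0.009^0.5

1.1683 m^3/s


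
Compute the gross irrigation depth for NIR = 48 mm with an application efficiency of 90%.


Ea = 90% = 0.9
GID = NIR / Ea = 48 / 0.9 = 53.3333 mm

53.3333 mm


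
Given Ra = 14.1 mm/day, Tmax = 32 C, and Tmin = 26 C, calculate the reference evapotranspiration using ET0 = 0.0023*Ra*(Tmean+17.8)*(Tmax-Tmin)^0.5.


Tmean = (Tmax + Tmin)/2 = (32 + 26)/2 = 29.0
ET0 = 0.0023 * 14.1 * (29.0 + 17.8) * sqrt(32 - 26)
ET0 = 0.0023 * 14.1 * 46.8 * 2.449490

3.7176 mm/day


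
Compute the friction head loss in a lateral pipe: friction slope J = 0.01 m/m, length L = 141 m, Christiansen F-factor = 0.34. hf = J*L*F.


hf = J * L * F = 0.01 * 141 * 0.34 = 0.4794 m

0.4794 m


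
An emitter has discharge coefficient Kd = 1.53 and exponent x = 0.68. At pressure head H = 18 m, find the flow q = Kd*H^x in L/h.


q = Kd * H^x = 1.53 * 18^0.68 = 1.53 * 7.138144

10.9214 L/h


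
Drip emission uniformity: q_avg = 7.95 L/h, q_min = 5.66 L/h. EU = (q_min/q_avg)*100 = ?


EU = (q_min/q_avg)*100 = (5.66/7.95)*100 = 71.1950%

71.1950 %


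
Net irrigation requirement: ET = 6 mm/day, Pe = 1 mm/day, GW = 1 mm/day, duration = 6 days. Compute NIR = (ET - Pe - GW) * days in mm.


Daily deficit = ET - Pe - GW = 6 - 1 - 1 = 4 mm/day
NIR = 4 * 6 = 24 mm

24.0000 mm


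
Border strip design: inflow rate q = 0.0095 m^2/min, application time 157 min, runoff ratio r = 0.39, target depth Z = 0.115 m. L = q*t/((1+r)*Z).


L = q*t/((1+r)*Z)
L = 0.0095*157/((1+0.39)*0.115)
L = 1.4915/0.15985

9.3306 m


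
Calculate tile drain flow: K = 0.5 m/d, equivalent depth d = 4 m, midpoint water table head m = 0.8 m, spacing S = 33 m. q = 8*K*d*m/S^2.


q = 8*K*d*m/S^2
q = 8*0.5*4*0.8/33^2
q = 12.8000 / 1089

0.0118 m/d


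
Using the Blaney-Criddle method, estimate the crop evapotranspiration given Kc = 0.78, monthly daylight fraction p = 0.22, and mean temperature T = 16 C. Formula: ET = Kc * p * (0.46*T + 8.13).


ET = Kc * p * (0.46*T + 8.13)
ET = 0.78 * 0.22 * (0.46*16 + 8.13)
ET = 0.78 * 0.22 * 15.4900

2.6581 mm/day


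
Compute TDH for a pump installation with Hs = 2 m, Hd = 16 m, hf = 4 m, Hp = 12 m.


TDH = Hs + Hd + hf + Hp = 2 + 16 + 4 + 12 = 34

34 m


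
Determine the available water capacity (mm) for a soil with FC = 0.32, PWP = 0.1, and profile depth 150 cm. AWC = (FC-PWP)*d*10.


AWC = (FC - PWP) * d * 10
AWC = (0.32 - 0.1) * 150 * 10
AWC = 0.2200 * 150 * 10

330.0000 mm


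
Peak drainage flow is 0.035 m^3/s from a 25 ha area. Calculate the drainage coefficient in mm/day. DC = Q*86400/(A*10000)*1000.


DC = Q * 86400 / (A * 10000) * 1000
DC = 0.035 * 86400 / (25 * 10000) * 1000
DC = 3024000.0000 / 250000

12.0960 mm/day


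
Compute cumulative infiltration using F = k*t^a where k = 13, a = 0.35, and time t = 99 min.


F = k * t^a = 13 * 99^0.35
F = 13 * 4.994273

64.9255 mm


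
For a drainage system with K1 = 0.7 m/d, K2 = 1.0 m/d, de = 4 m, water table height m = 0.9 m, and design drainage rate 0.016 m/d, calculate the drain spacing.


S^2 = 8*K2*de*m/q + 4*K1*m^2/q
S^2 = 8*1.0*4*0.9/0.016 + 4*0.7*0.9^2/0.016
S = sqrt(1941.7500)

44.0653 m


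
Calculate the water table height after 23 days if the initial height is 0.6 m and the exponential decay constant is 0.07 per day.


m = m0 * exp(-k*t)
m = 0.6 * exp(-0.07 * 23)
m = 0.6 * exp(-1.6100)

0.1199 m


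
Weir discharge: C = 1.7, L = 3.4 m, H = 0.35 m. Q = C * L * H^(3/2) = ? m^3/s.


Q = C * L * H^(3/2) = 1.7 * 3.4 * 0.35^1.5 = 1.7 * 3.4 * 0.207063

1.1968 m^3/s


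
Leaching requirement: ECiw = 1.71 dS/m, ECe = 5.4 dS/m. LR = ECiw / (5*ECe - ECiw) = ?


LR = ECiw / (5*ECe - ECiw)
LR = 1.71 / (5*5.4 - 1.71)
LR = 1.71 / 25.2900

0.0676


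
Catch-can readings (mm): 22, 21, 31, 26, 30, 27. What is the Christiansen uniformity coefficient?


mean = 26.166667 mm
MAD = 3.166667 mm
CU = (1 - 3.166667/26.166667)*100

87.8981 %


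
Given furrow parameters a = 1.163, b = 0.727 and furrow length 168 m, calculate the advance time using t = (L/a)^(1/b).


t = (L/a)^(1/b)
t = (168/1.163)^(1/0.727)
t = 144.453998^(1/0.727)

934.8505 min


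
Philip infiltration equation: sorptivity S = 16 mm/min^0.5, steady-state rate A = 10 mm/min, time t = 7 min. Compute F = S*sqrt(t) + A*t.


F = S*sqrt(t) + A*t
F = 16*sqrt(7) + 10*7
F = 16*2.645751 + 70

112.3320 mm


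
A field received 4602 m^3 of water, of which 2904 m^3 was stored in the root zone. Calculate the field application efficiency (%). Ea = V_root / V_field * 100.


Ea = V_root / V_field * 100 = 2904 / 4602 * 100 = 63.1030%

63.1030 %


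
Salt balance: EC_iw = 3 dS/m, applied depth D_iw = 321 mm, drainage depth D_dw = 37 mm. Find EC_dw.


EC_dw = EC_iw * D_iw / D_dw
EC_dw = 3 * 321 / 37
EC_dw = 963 / 37

26.0270 dS/m


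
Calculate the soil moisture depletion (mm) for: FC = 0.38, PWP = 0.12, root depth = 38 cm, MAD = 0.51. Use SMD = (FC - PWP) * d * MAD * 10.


SMD = (FC - PWP) * d * MAD * 10
SMD = (0.38 - 0.12) * 38 * 0.51 * 10
SMD = 0.2600 * 38 * 0.51 * 10

50.3880 mm


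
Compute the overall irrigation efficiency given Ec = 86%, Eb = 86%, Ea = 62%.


Ec = 0.86, Eb = 0.86, Ea = 0.62
E = 0.86 * 0.86 * 0.62 * 100 = 45.8552%

45.8552 %


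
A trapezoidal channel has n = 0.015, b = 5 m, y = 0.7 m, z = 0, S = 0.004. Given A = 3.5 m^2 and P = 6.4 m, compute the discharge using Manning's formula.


R = A/P = 3.5/6.4 = 0.546875
Q = (1/0.015) * 3.5 * 0.546875^(2/3) * 0.004^0.5

9.8688 m^3/s


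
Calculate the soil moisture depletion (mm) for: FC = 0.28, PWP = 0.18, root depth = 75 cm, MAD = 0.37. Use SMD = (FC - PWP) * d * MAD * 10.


SMD = (FC - PWP) * d * MAD * 10
SMD = (0.28 - 0.18) * 75 * 0.37 * 10
SMD = 0.1000 * 75 * 0.37 * 10

27.7500 mm


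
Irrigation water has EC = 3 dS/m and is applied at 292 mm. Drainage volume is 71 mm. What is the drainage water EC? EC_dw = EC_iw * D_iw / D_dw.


EC_dw = EC_iw * D_iw / D_dw
EC_dw = 3 * 292 / 71
EC_dw = 876 / 71

12.3380 dS/m


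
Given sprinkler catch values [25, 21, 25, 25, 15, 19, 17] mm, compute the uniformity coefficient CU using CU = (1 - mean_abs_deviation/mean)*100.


mean = 21.000000 mm
MAD = 3.428571 mm
CU = (1 - 3.428571/21.000000)*100

83.6735 %


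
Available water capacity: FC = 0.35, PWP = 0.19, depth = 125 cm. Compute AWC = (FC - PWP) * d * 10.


AWC = (FC - PWP) * d * 10
AWC = (0.35 - 0.19) * 125 * 10
AWC = 0.1600 * 125 * 10

200.0000 mm


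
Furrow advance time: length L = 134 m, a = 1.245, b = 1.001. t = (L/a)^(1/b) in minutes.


t = (L/a)^(1/b)
t = (134/1.245)^(1/1.001)
t = 107.630522^(1/1.001)

107.1286 min


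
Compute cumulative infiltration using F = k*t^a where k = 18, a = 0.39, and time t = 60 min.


F = k * t^a = 18 * 60^0.39
F = 18 * 4.937180

88.8692 mm


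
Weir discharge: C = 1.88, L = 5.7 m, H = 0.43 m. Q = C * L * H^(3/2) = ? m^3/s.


Q = C * L * H^(3/2) = 1.88 * 5.7 * 0.43^1.5 = 1.88 * 5.7 * 0.281970

3.0216 m^3/s


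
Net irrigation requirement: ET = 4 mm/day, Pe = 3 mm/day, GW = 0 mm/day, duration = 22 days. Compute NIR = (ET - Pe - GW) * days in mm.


Daily deficit = ET - Pe - GW = 4 - 3 - 0 = 1 mm/day
NIR = 1 * 22 = 22 mm

22.0000 mm


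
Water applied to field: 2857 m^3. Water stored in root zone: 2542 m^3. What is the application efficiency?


Ea = V_root / V_field * 100 = 2542 / 2857 * 100 = 88.9744%

88.9744 %


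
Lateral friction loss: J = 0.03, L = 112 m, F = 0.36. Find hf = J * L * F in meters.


hf = J * L * F = 0.03 * 112 * 0.36 = 1.2096 m

1.2096 m


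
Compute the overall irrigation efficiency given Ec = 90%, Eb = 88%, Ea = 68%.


Ec = 0.9, Eb = 0.88, Ea = 0.68
E = 0.9 * 0.88 * 0.68 * 100 = 53.8560%

53.8560 %


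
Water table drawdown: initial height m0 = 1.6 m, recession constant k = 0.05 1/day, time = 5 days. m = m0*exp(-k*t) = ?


m = m0 * exp(-k*t)
m = 1.6 * exp(-0.05 * 5)
m = 1.6 * exp(-0.2500)

1.2461 m


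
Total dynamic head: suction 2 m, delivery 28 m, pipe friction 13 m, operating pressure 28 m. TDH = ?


TDH = Hs + Hd + hf + Hp = 2 + 28 + 13 + 28 = 71

71 m


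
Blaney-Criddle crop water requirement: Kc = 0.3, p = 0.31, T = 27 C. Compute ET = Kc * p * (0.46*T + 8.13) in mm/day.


ET = Kc * p * (0.46*T + 8.13)
ET = 0.3 * 0.31 * (0.46*27 + 8.13)
ET = 0.3 * 0.31 * 20.5500

1.9112 mm/day


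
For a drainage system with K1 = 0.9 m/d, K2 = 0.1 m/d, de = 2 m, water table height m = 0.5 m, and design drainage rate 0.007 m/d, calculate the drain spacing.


S^2 = 8*K2*de*m/q + 4*K1*m^2/q
S^2 = 8*0.1*2*0.5/0.007 + 4*0.9*0.5^2/0.007
S = sqrt(242.8571)

15.5839 m


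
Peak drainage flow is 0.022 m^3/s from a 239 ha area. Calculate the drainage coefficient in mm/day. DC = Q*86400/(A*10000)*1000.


DC = Q * 86400 / (A * 10000) * 1000
DC = 0.022 * 86400 / (239 * 10000) * 1000
DC = 1900800.0000 / 2390000

0.7953 mm/day


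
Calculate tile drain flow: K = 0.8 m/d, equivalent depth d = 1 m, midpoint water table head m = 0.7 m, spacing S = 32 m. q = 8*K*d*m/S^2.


q = 8*K*d*m/S^2
q = 8*0.8*1*0.7/32^2
q = 4.4800 / 1024

0.0044 m/d


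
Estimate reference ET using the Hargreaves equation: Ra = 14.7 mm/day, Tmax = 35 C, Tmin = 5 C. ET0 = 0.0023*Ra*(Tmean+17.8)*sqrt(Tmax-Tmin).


Tmean = (Tmax + Tmin)/2 = (35 + 5)/2 = 20.0
ET0 = 0.0023 * 14.7 * (20.0 + 17.8) * sqrt(35 - 5)
ET0 = 0.0023 * 14.7 * 37.8 * 5.477226

7.0000 mm/day


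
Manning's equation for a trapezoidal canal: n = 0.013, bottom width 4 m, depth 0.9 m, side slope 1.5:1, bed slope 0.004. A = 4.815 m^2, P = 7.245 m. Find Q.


R = A/P = 4.815/7.245 = 0.664596
Q = (1/0.013) * 4.815 * 0.664596^(2/3) * 0.004^0.5

17.8397 m^3/s


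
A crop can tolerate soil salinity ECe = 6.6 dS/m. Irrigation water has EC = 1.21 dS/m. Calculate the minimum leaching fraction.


LR = ECiw / (5*ECe - ECiw)
LR = 1.21 / (5*6.6 - 1.21)
LR = 1.21 / 31.7900

0.0381


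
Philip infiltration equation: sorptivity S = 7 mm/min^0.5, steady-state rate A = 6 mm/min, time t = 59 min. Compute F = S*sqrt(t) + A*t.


F = S*sqrt(t) + A*t
F = 7*sqrt(59) + 6*59
F = 7*7.681146 + 354

407.7680 mm


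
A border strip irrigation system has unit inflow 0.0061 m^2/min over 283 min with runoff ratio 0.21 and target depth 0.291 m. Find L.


L = q*t/((1+r)*Z)
L = 0.0061*283/((1+0.21)*0.291)
L = 1.7263/0.35211

4.9027 m


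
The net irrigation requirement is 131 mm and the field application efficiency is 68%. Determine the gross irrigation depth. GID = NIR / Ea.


Ea = 68% = 0.68
GID = NIR / Ea = 131 / 0.68 = 192.6471 mm

192.6471 mm


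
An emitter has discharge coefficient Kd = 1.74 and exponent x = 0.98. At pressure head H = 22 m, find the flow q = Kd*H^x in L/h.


q = Kd * H^x = 1.74 * 22^0.98 = 1.74 * 20.681128

35.9852 L/h


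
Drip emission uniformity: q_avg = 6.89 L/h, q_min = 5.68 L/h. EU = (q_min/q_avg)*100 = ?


EU = (q_min/q_avg)*100 = (5.68/6.89)*100 = 82.4383%

82.4383 %


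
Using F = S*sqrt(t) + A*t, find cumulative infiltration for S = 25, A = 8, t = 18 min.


F = S*sqrt(t) + A*t
F = 25*sqrt(18) + 8*18
F = 25*4.242641 + 144

250.0660 mm


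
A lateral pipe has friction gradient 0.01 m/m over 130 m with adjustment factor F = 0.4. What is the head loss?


hf = J * L * F = 0.01 * 130 * 0.4 = 0.5200 m

0.5200 m


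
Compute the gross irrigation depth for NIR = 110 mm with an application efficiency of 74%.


Ea = 74% = 0.74
GID = NIR / Ea = 110 / 0.74 = 148.6486 mm

148.6486 mm


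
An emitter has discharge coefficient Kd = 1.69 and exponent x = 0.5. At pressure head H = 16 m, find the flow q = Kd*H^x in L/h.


q = Kd * H^x = 1.69 * 16^0.5 = 1.69 * 4.000000

6.7600 L/h


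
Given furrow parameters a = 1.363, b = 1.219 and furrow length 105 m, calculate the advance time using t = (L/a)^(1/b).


t = (L/a)^(1/b)
t = (105/1.363)^(1/1.219)
t = 77.035950^(1/1.219)

35.2971 min


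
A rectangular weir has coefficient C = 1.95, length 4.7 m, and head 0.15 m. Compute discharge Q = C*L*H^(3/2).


Q = C * L * H^(3/2) = 1.95 * 4.7 * 0.15^1.5 = 1.95 * 4.7 * 0.058095

0.5324 m^3/s


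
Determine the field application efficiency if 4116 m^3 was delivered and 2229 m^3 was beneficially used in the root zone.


Ea = V_root / V_field * 100 = 2229 / 4116 * 100 = 54.1545%

54.1545 %


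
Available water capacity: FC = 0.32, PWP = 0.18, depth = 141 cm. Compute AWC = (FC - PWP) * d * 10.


AWC = (FC - PWP) * d * 10
AWC = (0.32 - 0.18) * 141 * 10
AWC = 0.1400 * 141 * 10

197.4000 mm


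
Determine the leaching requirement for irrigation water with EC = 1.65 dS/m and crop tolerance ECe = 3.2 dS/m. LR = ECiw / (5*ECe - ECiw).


LR = ECiw / (5*ECe - ECiw)
LR = 1.65 / (5*3.2 - 1.65)
LR = 1.65 / 14.3500

0.1150


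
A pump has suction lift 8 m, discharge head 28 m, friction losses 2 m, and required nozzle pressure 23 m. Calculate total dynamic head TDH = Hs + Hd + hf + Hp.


TDH = Hs + Hd + hf + Hp = 8 + 28 + 2 + 23 = 61

61 m


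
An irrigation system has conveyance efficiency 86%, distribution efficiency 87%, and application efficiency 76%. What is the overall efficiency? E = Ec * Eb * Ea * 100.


Ec = 0.86, Eb = 0.87, Ea = 0.76
E = 0.86 * 0.87 * 0.76 * 100 = 56.8632%

56.8632 %


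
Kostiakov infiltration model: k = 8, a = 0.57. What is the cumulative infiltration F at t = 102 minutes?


F = k * t^a = 8 * 102^0.57
F = 8 * 13.960536

111.6843 mm


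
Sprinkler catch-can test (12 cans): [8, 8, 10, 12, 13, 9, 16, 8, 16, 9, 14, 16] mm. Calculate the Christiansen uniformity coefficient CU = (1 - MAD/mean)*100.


mean = 11.583333 mm
MAD = 2.916667 mm
CU = (1 - 2.916667/11.583333)*100

74.8201 %


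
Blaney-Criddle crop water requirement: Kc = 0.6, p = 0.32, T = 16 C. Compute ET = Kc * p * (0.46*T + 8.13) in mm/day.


ET = Kc * p * (0.46*T + 8.13)
ET = 0.6 * 0.32 * (0.46*16 + 8.13)
ET = 0.6 * 0.32 * 15.4900

2.9741 mm/day


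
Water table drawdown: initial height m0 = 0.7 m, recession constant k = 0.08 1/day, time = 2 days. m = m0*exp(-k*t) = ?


m = m0 * exp(-k*t)
m = 0.7 * exp(-0.08 * 2)
m = 0.7 * exp(-0.1600)

0.5965 m


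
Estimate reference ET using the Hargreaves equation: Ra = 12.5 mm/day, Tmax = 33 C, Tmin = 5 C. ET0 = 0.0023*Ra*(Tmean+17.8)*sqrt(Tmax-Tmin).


Tmean = (Tmax + Tmin)/2 = (33 + 5)/2 = 19.0
ET0 = 0.0023 * 12.5 * (19.0 + 17.8) * sqrt(33 - 5)
ET0 = 0.0023 * 12.5 * 36.8 * 5.291503

5.5984 mm/day


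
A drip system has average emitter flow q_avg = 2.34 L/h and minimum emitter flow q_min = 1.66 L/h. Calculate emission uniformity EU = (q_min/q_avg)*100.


EU = (q_min/q_avg)*100 = (1.66/2.34)*100 = 70.9402%

70.9402 %


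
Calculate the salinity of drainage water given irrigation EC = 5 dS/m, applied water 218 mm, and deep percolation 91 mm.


EC_dw = EC_iw * D_iw / D_dw
EC_dw = 5 * 218 / 91
EC_dw = 1090 / 91

11.9780 dS/m


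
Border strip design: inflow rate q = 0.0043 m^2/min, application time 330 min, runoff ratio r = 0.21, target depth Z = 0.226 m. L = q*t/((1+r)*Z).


L = q*t/((1+r)*Z)
L = 0.0043*330/((1+0.21)*0.226)
L = 1.419/0.27346

5.1891 m


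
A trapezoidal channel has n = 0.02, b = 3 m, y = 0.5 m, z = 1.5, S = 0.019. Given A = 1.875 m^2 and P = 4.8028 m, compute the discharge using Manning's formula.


R = A/P = 1.875/4.8028 = 0.390397
Q = (1/0.02) * 1.875 * 0.390397^(2/3) * 0.019^0.5

6.9027 m^3/s


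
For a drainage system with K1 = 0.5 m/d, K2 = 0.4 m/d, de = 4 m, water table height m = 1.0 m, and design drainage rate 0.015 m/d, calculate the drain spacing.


S^2 = 8*K2*de*m/q + 4*K1*m^2/q
S^2 = 8*0.4*4*1.0/0.015 + 4*0.5*1.0^2/0.015
S = sqrt(986.6667)

31.4113 m


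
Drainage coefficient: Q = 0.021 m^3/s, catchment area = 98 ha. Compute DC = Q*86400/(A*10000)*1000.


DC = Q * 86400 / (A * 10000) * 1000
DC = 0.021 * 86400 / (98 * 10000) * 1000
DC = 1814400.0000 / 980000

1.8514 mm/day


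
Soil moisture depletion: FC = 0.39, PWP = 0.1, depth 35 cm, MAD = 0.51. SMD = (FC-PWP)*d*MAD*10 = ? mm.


SMD = (FC - PWP) * d * MAD * 10
SMD = (0.39 - 0.1) * 35 * 0.51 * 10
SMD = 0.2900 * 35 * 0.51 * 10

51.7650 mm


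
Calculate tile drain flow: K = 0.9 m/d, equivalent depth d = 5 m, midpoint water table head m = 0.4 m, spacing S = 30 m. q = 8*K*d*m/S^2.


q = 8*K*d*m/S^2
q = 8*0.9*5*0.4/30^2
q = 14.4000 / 900

0.0160 m/d


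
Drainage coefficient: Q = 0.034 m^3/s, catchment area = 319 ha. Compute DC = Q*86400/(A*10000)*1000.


DC = Q * 86400 / (A * 10000) * 1000
DC = 0.034 * 86400 / (319 * 10000) * 1000
DC = 2937600.0000 / 3190000

0.9209 mm/day


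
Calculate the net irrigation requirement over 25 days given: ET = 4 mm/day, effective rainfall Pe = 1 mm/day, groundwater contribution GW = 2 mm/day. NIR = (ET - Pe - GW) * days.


Daily deficit = ET - Pe - GW = 4 - 1 - 2 = 1 mm/day
NIR = 1 * 25 = 25 mm

25.0000 mm


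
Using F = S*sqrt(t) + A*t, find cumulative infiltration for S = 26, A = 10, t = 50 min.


F = S*sqrt(t) + A*t
F = 26*sqrt(50) + 10*50
F = 26*7.071068 + 500

683.8478 mm


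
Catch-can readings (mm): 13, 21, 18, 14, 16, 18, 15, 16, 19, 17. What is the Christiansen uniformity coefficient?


mean = 16.700000 mm
MAD = 1.900000 mm
CU = (1 - 1.900000/16.700000)*100

88.6228 %


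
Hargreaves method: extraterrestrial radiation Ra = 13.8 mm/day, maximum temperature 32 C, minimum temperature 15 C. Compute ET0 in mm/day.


Tmean = (Tmax + Tmin)/2 = (32 + 15)/2 = 23.5
ET0 = 0.0023 * 13.8 * (23.5 + 17.8) * sqrt(32 - 15)
ET0 = 0.0023 * 13.8 * 41.3 * 4.123106

5.4048 mm/day


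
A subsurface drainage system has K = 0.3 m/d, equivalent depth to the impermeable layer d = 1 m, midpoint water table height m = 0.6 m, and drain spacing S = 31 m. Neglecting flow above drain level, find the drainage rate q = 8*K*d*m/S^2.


q = 8*K*d*m/S^2
q = 8*0.3*1*0.6/31^2
q = 1.4400 / 961

0.0015 m/d


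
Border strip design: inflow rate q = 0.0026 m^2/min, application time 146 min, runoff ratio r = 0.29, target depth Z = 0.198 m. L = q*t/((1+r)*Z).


L = q*t/((1+r)*Z)
L = 0.0026*146/((1+0.29)*0.198)
L = 0.3796/0.25542

1.4862 m


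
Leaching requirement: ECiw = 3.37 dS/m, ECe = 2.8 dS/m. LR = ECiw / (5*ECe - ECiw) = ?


LR = ECiw / (5*ECe - ECiw)
LR = 3.37 / (5*2.8 - 3.37)
LR = 3.37 / 10.6300

0.3170


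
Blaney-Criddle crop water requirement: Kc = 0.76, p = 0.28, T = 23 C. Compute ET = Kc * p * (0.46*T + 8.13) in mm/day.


ET = Kc * p * (0.46*T + 8.13)
ET = 0.76 * 0.28 * (0.46*23 + 8.13)
ET = 0.76 * 0.28 * 18.7100

3.9815 mm/day


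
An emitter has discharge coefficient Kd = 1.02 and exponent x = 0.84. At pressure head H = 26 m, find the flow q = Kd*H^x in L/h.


q = Kd * H^x = 1.02 * 26^0.84 = 1.02 * 15.437523

15.7463 L/h


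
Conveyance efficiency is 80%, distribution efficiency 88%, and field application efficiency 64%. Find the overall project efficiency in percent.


Ec = 0.8, Eb = 0.88, Ea = 0.64
E = 0.8 * 0.88 * 0.64 * 100 = 45.0560%

45.0560 %


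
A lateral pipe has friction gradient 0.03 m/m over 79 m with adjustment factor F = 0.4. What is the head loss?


hf = J * L * F = 0.03 * 79 * 0.4 = 0.9480 m

0.9480 m


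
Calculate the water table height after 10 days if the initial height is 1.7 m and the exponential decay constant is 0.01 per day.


m = m0 * exp(-k*t)
m = 1.7 * exp(-0.01 * 10)
m = 1.7 * exp(-0.1000)

1.5382 m


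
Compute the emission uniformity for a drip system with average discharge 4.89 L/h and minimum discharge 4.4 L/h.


EU = (q_min/q_avg)*100 = (4.4/4.89)*100 = 89.9796%

89.9796 %


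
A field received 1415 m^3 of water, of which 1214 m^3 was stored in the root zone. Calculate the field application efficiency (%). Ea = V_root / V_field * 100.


Ea = V_root / V_field * 100 = 1214 / 1415 * 100 = 85.7951%

85.7951 %


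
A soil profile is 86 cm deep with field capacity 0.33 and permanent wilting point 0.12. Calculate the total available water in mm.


AWC = (FC - PWP) * d * 10
AWC = (0.33 - 0.12) * 86 * 10
AWC = 0.2100 * 86 * 10

180.6000 mm


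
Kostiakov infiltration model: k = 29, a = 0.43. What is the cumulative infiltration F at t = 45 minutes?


F = k * t^a = 29 * 45^0.43
F = 29 * 5.139033

149.0320 mm


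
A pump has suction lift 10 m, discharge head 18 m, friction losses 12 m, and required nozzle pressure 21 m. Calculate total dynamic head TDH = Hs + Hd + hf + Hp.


TDH = Hs + Hd + hf + Hp = 10 + 18 + 12 + 21 = 61

61 m


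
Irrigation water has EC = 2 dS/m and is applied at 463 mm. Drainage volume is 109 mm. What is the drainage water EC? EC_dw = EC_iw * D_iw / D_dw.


EC_dw = EC_iw * D_iw / D_dw
EC_dw = 2 * 463 / 109
EC_dw = 926 / 109

8.4954 dS/m


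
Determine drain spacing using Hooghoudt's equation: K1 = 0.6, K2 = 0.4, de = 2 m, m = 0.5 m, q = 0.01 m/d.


S^2 = 8*K2*de*m/q + 4*K1*m^2/q
S^2 = 8*0.4*2*0.5/0.01 + 4*0.6*0.5^2/0.01
S = sqrt(380.0000)

19.4936 m


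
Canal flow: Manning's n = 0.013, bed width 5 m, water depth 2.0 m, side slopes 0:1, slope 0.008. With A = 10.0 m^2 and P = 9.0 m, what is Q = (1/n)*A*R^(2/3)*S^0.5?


R = A/P = 10.0/9.0 = 1.111111
Q = (1/0.013) * 10.0 * 1.111111^(2/3) * 0.008^0.5

73.8085 m^3/s


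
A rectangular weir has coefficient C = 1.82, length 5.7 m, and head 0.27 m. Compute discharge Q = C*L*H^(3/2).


Q = C * L * H^(3/2) = 1.82 * 5.7 * 0.27^1.5 = 1.82 * 5.7 * 0.140296

1.4554 m^3/s


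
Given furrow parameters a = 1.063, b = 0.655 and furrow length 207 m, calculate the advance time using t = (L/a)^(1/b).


t = (L/a)^(1/b)
t = (207/1.063)^(1/0.655)
t = 194.731891^(1/0.655)

3128.4109 min


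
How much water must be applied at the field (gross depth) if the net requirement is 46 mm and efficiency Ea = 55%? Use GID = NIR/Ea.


Ea = 55% = 0.55
GID = NIR / Ea = 46 / 0.55 = 83.6364 mm

83.6364 mm


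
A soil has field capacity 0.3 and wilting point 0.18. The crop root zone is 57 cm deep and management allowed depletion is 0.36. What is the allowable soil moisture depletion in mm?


SMD = (FC - PWP) * d * MAD * 10
SMD = (0.3 - 0.18) * 57 * 0.36 * 10
SMD = 0.1200 * 57 * 0.36 * 10

24.6240 mm


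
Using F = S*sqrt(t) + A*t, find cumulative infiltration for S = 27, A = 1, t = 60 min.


F = S*sqrt(t) + A*t
F = 27*sqrt(60) + 1*60
F = 27*7.745967 + 60

269.1411 mm


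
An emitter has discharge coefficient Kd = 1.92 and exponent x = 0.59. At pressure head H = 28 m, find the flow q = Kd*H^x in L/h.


q = Kd * H^x = 1.92 * 28^0.59 = 1.92 * 7.142056

13.7127 L/h


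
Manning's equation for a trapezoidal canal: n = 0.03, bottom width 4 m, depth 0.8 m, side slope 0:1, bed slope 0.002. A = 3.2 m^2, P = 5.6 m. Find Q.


R = A/P = 3.2/5.6 = 0.571429
Q = (1/0.03) * 3.2 * 0.571429^(2/3) * 0.002^0.5

3.2849 m^3/s
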